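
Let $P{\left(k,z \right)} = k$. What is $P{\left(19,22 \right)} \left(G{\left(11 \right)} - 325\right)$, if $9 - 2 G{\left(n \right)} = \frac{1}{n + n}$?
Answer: $- \frac{267957}{44} \approx -6089.9$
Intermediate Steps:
$G{\left(n \right)} = \frac{9}{2} - \frac{1}{4 n}$ ($G{\left(n \right)} = \frac{9}{2} - \frac{1}{2 \left(n + n\right)} = \frac{9}{2} - \frac{1}{2 \cdot 2 n} = \frac{9}{2} - \frac{\frac{1}{2} \frac{1}{n}}{2} = \frac{9}{2} - \frac{1}{4 n}$)
$P{\left(19,22 \right)} \left(G{\left(11 \right)} - 325\right) = 19 \left(\frac{-1 + 18 \cdot 11}{4 \cdot 11} - 325\right) = 19 \left(\frac{1}{4} \cdot \frac{1}{11} \left(-1 + 198\right) - 325\right) = 19 \left(\frac{1}{4} \cdot \frac{1}{11} \cdot 197 - 325\right) = 19 \left(\frac{197}{44} - 325\right) = 19 \left(- \frac{14103}{44}\right) = - \frac{267957}{44}$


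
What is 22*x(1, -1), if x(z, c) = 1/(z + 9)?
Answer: 11/5 ≈ 2.2000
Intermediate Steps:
x(z, c) = 1/(9 + z)
22*x(1, -1) = 22/(9 + 1) = 22/10 = 22*(⅒) = 11/5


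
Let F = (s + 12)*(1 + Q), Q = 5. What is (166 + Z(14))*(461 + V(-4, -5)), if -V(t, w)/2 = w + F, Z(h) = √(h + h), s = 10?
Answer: 34362 + 414*√7 ≈ 35457.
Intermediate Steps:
Z(h) = √2*√h (Z(h) = √(2*h) = √2*√h)
F = 132 (F = (10 + 12)*(1 + 5) = 22*6 = 132)
V(t, w) = -264 - 2*w (V(t, w) = -2*(w + 132) = -2*(132 + w) = -264 - 2*w)
(166 + Z(14))*(461 + V(-4, -5)) = (166 + √2*√14)*(461 + (-264 - 2*(-5))) = (166 + 2*√7)*(461 + (-264 + 10)) = (166 + 2*√7)*(461 - 254) = (166 + 2*√7)*207 = 34362 + 414*√7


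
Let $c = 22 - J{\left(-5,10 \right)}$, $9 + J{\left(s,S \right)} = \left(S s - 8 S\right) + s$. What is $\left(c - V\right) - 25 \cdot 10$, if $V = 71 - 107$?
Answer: $-48$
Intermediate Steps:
$V = -36$
$J{\left(s,S \right)} = -9 + s - 8 S + S s$ ($J{\left(s,S \right)} = -9 + \left(\left(S s - 8 S\right) + s\right) = -9 + \left(\left(- 8 S + S s\right) + s\right) = -9 + \left(s - 8 S + S s\right) = -9 + s - 8 S + S s$)
$c = 166$ ($c = 22 - \left(-9 - 5 - 80 + 10 \left(-5\right)\right) = 22 - \left(-9 - 5 - 80 - 50\right) = 22 - -144 = 22 + 144 = 166$)
$\left(c - V\right) - 25 \cdot 10 = \left(166 - -36\right) - 25 \cdot 10 = \left(166 + 36\right) - 250 = 202 - 250 = -48$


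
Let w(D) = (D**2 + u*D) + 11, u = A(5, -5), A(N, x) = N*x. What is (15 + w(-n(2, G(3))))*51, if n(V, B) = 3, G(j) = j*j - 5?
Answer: 5610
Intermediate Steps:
G(j) = -5 + j**2 (G(j) = j**2 - 5 = -5 + j**2)
u = -25 (u = 5*(-5) = -25)
w(D) = 11 + D**2 - 25*D (w(D) = (D**2 - 25*D) + 11 = 11 + D**2 - 25*D)
(15 + w(-n(2, G(3))))*51 = (15 + (11 + (-1*3)**2 - (-25)*3))*51 = (15 + (11 + (-3)**2 - 25*(-3)))*51 = (15 + (11 + 9 + 75))*51 = (15 + 95)*51 = 110*51 = 5610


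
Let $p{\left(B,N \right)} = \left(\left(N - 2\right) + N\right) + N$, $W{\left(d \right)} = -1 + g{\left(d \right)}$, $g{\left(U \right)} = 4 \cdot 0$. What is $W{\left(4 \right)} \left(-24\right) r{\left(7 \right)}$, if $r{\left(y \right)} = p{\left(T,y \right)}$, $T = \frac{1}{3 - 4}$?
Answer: $456$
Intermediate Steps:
$g{\left(U \right)} = 0$
$W{\left(d \right)} = -1$ ($W{\left(d \right)} = -1 + 0 = -1$)
$T = -1$ ($T = \frac{1}{-1} = -1$)
$p{\left(B,N \right)} = -2 + 3 N$ ($p{\left(B,N \right)} = \left(\left(-2 + N\right) + N\right) + N = \left(-2 + 2 N\right) + N = -2 + 3 N$)
$r{\left(y \right)} = -2 + 3 y$
$W{\left(4 \right)} \left(-24\right) r{\left(7 \right)} = \left(-1\right) \left(-24\right) \left(-2 + 3 \cdot 7\right) = 24 \left(-2 + 21\right) = 24 \cdot 19 = 456$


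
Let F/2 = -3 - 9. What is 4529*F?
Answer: -108696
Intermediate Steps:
F = -24 (F = 2*(-3 - 9) = 2*(-12) = -24)
4529*F = 4529*(-24) = -108696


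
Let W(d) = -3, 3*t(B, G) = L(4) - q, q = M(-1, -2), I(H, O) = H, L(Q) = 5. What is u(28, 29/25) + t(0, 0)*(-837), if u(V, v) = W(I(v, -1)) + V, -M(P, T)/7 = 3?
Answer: -7229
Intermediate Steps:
M(P, T) = -21 (M(P, T) = -7*3 = -21)
q = -21
t(B, G) = 26/3 (t(B, G) = (5 - 1*(-21))/3 = (5 + 21)/3 = (1/3)*26 = 26/3)
u(V, v) = -3 + V
u(28, 29/25) + t(0, 0)*(-837) = (-3 + 28) + (26/3)*(-837) = 25 - 7254 = -7229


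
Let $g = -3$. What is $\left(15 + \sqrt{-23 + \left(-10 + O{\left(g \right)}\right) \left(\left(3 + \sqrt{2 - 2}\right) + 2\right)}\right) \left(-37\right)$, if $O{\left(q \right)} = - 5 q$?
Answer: $-555 - 37 \sqrt{2} \approx -607.33$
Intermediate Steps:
$\left(15 + \sqrt{-23 + \left(-10 + O{\left(g \right)}\right) \left(\left(3 + \sqrt{2 - 2}\right) + 2\right)}\right) \left(-37\right) = \left(15 + \sqrt{-23 + \left(-10 - -15\right) \left(\left(3 + \sqrt{2 - 2}\right) + 2\right)}\right) \left(-37\right) = \left(15 + \sqrt{-23 + \left(-10 + 15\right) \left(\left(3 + \sqrt{0}\right) + 2\right)}\right) \left(-37\right) = \left(15 + \sqrt{-23 + 5 \left(\left(3 + 0\right) + 2\right)}\right) \left(-37\right) = \left(15 + \sqrt{-23 + 5 \left(3 + 2\right)}\right) \left(-37\right) = \left(15 + \sqrt{-23 + 5 \cdot 5}\right) \left(-37\right) = \left(15 + \sqrt{-23 + 25}\right) \left(-37\right) = \left(15 + \sqrt{2}\right) \left(-37\right) = -555 - 37 \sqrt{2}$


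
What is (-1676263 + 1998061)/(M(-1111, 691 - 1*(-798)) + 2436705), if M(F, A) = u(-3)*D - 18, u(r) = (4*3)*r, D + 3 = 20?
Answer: 107266/812025 ≈ 0.13210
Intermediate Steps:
D = 17 (D = -3 + 20 = 17)
u(r) = 12*r
M(F, A) = -630 (M(F, A) = (12*(-3))*17 - 18 = -36*17 - 18 = -612 - 18 = -630)
(-1676263 + 1998061)/(M(-1111, 691 - 1*(-798)) + 2436705) = (-1676263 + 1998061)/(-630 + 2436705) = 321798/2436075 = 321798*(1/2436075) = 107266/812025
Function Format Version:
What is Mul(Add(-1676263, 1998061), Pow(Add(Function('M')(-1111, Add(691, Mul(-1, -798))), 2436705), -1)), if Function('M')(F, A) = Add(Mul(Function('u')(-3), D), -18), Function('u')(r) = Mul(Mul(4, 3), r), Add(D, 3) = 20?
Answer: Rational(107266, 812025) ≈ 0.13210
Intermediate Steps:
D = 17 (D = Add(-3, 20) = 17)
Function('u')(r) = Mul(12, r)
Function('M')(F, A) = -630 (Function('M')(F, A) = Add(Mul(Mul(12, -3), 17), -18) = Add(Mul(-36, 17), -18) = Add(-612, -18) = -630)
Mul(Add(-1676263, 1998061), Pow(Add(Function('M')(-1111, Add(691, Mul(-1, -798))), 2436705), -1)) = Mul(Add(-1676263, 1998061), Pow(Add(-630, 2436705), -1)) = Mul(321798, Pow(2436075, -1)) = Mul(321798, Rational(1, 2436075)) = Rational(107266, 812025)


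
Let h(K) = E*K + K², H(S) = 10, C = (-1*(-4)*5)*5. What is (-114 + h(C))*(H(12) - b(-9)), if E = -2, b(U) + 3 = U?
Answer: 213092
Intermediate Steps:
b(U) = -3 + U
C = 100 (C = (4*5)*5 = 20*5 = 100)
h(K) = K² - 2*K (h(K) = -2*K + K² = K² - 2*K)
(-114 + h(C))*(H(12) - b(-9)) = (-114 + 100*(-2 + 100))*(10 - (-3 - 9)) = (-114 + 100*98)*(10 - 1*(-12)) = (-114 + 9800)*(10 + 12) = 9686*22 = 213092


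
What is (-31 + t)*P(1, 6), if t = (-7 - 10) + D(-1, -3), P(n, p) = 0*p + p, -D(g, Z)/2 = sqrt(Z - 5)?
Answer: -288 - 24*I*sqrt(2) ≈ -288.0 - 33.941*I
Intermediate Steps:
D(g, Z) = -2*sqrt(-5 + Z) (D(g, Z) = -2*sqrt(Z - 5) = -2*sqrt(-5 + Z))
P(n, p) = p (P(n, p) = 0 + p = p)
t = -17 - 4*I*sqrt(2) (t = (-7 - 10) - 2*sqrt(-5 - 3) = -17 - 4*I*sqrt(2) ≈ -17.0 - 5.6569*I)
(-31 + t)*P(1, 6) = (-31 + (-17 - 4*I*sqrt(2)))*6 = (-48 - 4*I*sqrt(2))*6 = -288 - 24*I*sqrt(2)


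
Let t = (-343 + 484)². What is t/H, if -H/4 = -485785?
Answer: 19881/1943140 ≈ 0.010231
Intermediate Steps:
H = 1943140 (H = -4*(-485785) = 1943140)
t = 19881 (t = 141² = 19881)
t/H = 19881/1943140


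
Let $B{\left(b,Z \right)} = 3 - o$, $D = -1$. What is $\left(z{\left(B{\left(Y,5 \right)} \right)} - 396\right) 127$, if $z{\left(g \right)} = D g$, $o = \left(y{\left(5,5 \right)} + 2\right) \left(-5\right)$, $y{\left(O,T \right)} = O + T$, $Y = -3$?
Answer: $-58293$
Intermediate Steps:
$o = -60$ ($o = \left(\left(5 + 5\right) + 2\right) \left(-5\right) = \left(10 + 2\right) \left(-5\right) = 12 \left(-5\right) = -60$)
$B{\left(b,Z \right)} = 63$ ($B{\left(b,Z \right)} = 3 - -60 = 3 + 60 = 63$)
$z{\left(g \right)} = - g$
$\left(z{\left(B{\left(Y,5 \right)} \right)} - 396\right) 127 = \left(\left(-1\right) 63 - 396\right) 127 = \left(-63 - 396\right) 127 = \left(-459\right) 127 = -58293$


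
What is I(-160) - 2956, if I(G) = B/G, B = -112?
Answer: -29553/10 ≈ -2955.3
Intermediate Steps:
I(G) = -112/G
I(-160) - 2956 = -112/(-160) - 2956 = -112*(-1/160) - 2956 = 7/10 - 2956 = -29553/10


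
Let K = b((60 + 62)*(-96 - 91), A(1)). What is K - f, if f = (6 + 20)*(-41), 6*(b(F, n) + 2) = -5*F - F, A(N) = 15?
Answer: 23878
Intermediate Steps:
b(F, n) = -2 - F (b(F, n) = -2 + (-5*F - F)/6 = -2 + (-6*F)/6 = -2 - F)
K = 22812 (K = -2 - (60 + 62)*(-96 - 91) = -2 - 122*(-187) = -2 - 1*(-22814) = -2 + 22814 = 22812)
f = -1066 (f = 26*(-41) = -1066)
K - f = 22812 - 1*(-1066) = 22812 + 1066 = 23878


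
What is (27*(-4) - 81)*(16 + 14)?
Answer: -5670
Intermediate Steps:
(27*(-4) - 81)*(16 + 14) = (-108 - 81)*30 = -189*30 = -5670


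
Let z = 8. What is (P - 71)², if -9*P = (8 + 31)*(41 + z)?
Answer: 722500/9 ≈ 80278.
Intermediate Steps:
P = -637/3 (P = -(8 + 31)*(41 + 8)/9 = -13*49/3 = -⅑*1911 = -637/3 ≈ -212.33)
(P - 71)² = (-637/3 - 71)² = (-850/3)² = 722500/9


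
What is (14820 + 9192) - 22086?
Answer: 1926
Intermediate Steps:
(14820 + 9192) - 22086 = 24012 - 22086 = 1926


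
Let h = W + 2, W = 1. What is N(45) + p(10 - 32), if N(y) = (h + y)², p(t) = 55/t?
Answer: 4603/2 ≈ 2301.5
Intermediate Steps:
h = 3 (h = 1 + 2 = 3)
N(y) = (3 + y)²
N(45) + p(10 - 32) = (3 + 45)² + 55/(10 - 32) = 48² + 55/(-22) = 2304 + 55*(-1/22) = 2304 - 5/2 = 4603/2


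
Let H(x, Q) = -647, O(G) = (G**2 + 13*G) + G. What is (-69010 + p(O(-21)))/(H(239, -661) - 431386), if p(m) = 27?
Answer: 68983/432033 ≈ 0.15967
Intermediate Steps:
O(G) = G**2 + 14*G
(-69010 + p(O(-21)))/(H(239, -661) - 431386) = (-69010 + 27)/(-647 - 431386) = -68983/(-432033) = -68983*(-1/432033) = 68983/432033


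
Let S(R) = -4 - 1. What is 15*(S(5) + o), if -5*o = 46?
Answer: -213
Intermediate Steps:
o = -46/5 (o = -1/5*46 = -46/5 ≈ -9.2000)
S(R) = -5
15*(S(5) + o) = 15*(-5 - 46/5) = 15*(-71/5) = -213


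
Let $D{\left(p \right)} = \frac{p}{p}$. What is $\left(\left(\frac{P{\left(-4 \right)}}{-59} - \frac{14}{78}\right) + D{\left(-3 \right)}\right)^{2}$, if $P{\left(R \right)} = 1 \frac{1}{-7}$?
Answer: $\frac{175695025}{259435449} \approx 0.67722$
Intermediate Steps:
$P{\left(R \right)} = - \frac{1}{7}$ ($P{\left(R \right)} = 1 \left(- \frac{1}{7}\right) = - \frac{1}{7}$)
$D{\left(p \right)} = 1$
$\left(\left(\frac{P{\left(-4 \right)}}{-59} - \frac{14}{78}\right) + D{\left(-3 \right)}\right)^{2} = \left(\left(- \frac{1}{7 \left(-59\right)} - \frac{14}{78}\right) + 1\right)^{2} = \left(\left(\left(- \frac{1}{7}\right) \left(- \frac{1}{59}\right) - \frac{7}{39}\right) + 1\right)^{2} = \left(\left(\frac{1}{413} - \frac{7}{39}\right) + 1\right)^{2} = \left(- \frac{2852}{16107} + 1\right)^{2} = \left(\frac{13255}{16107}\right)^{2} = \frac{175695025}{259435449}$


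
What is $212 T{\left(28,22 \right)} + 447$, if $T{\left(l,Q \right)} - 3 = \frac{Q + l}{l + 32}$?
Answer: $\frac{3779}{3} \approx 1259.7$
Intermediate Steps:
$T{\left(l,Q \right)} = 3 + \frac{Q + l}{32 + l}$ ($T{\left(l,Q \right)} = 3 + \frac{Q + l}{l + 32} = 3 + \frac{Q + l}{32 + l}$)
$212 T{\left(28,22 \right)} + 447 = 212 \frac{96 + 22 + 4 \cdot 28}{32 + 28} + 447 = 212 \frac{96 + 22 + 112}{60} + 447 = 212 \cdot \frac{1}{60} \cdot 230 + 447 = 212 \cdot \frac{23}{6} + 447 = \frac{2438}{3} + 447 = \frac{3779}{3}$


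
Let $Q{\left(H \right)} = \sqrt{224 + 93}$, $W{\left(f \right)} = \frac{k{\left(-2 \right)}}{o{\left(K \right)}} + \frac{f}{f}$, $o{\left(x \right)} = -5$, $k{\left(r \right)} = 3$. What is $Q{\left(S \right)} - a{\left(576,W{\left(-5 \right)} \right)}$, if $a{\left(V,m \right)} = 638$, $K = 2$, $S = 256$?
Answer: $-638 + \sqrt{317} \approx -620.2$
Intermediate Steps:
$W{\left(f \right)} = \frac{2}{5}$ ($W{\left(f \right)} = \frac{3}{-5} + \frac{f}{f} = 3 \left(- \frac{1}{5}\right) + 1 = - \frac{3}{5} + 1 = \frac{2}{5}$)
$Q{\left(H \right)} = \sqrt{317}$
$Q{\left(S \right)} - a{\left(576,W{\left(-5 \right)} \right)} = \sqrt{317} - 638 = -638 + \sqrt{317}$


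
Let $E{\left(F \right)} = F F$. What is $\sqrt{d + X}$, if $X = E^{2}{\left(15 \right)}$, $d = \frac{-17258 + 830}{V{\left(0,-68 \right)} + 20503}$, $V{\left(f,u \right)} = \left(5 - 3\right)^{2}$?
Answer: $\frac{\sqrt{21289351216629}}{20507} \approx 225.0$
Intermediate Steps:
$E{\left(F \right)} = F^{2}$
$V{\left(f,u \right)} = 4$ ($V{\left(f,u \right)} = 2^{2} = 4$)
$d = - \frac{16428}{20507}$ ($d = \frac{-17258 + 830}{4 + 20503} = - \frac{16428}{20507} \approx -0.80109$)
$X = 50625$ ($X = \left(15^{2}\right)^{2} = 225^{2} = 50625$)
$\sqrt{d + X} = \sqrt{- \frac{16428}{20507} + 50625} = \sqrt{\frac{1038150447}{20507}} = \frac{\sqrt{21289351216629}}{20507}$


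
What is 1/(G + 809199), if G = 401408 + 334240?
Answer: 1/1544847 ≈ 6.4731e-7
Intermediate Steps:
G = 735648
1/(G + 809199) = 1/(735648 + 809199) = 1/1544847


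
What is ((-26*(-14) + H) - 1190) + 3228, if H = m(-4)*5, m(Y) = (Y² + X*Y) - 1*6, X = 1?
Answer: 2432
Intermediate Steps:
m(Y) = -6 + Y + Y² (m(Y) = (Y² + 1*Y) - 1*6 = (Y² + Y) - 6 = (Y + Y²) - 6 = -6 + Y + Y²)
H = 30 (H = (-6 - 4 + (-4)²)*5 = (-6 - 4 + 16)*5 = 6*5 = 30)
((-26*(-14) + H) - 1190) + 3228 = ((-26*(-14) + 30) - 1190) + 3228 = ((364 + 30) - 1190) + 3228 = (394 - 1190) + 3228 = -796 + 3228 = 2432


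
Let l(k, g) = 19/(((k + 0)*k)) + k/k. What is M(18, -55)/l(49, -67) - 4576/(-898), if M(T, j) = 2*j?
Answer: -1027713/9878 ≈ -104.04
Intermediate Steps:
l(k, g) = 1 + 19/k² (l(k, g) = 19/((k*k)) + 1 = 19/(k²) + 1 = 19/k² + 1 = 1 + 19/k²)
M(18, -55)/l(49, -67) - 4576/(-898) = (2*(-55))/(1 + 19/49²) - 4576/(-898) = -110/(1 + 19*(1/2401)) - 4576*(-1/898) = -110/(1 + 19/2401) + 2288/449 = -110/2420/2401 + 2288/449 = -110*2401/2420 + 2288/449 = -2401/22 + 2288/449 = -1027713/9878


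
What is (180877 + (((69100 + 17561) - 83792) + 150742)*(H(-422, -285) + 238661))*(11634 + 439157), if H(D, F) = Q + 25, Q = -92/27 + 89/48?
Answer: 7140153736785793405/432 ≈ 1.6528e+16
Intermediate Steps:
Q = -671/432 (Q = -92*1/27 + 89*(1/48) = -92/27 + 89/48 = -671/432 ≈ -1.5532)
H(D, F) = 10129/432 (H(D, F) = -671/432 + 25 = 10129/432)
(180877 + (((69100 + 17561) - 83792) + 150742)*(H(-422, -285) + 238661))*(11634 + 439157) = (180877 + (((69100 + 17561) - 83792) + 150742)*(10129/432 + 238661))*(11634 + 439157) = (180877 + ((86661 - 83792) + 150742)*(103111681/432))*450791 = (180877 + (2869 + 150742)*(103111681/432))*450791 = (180877 + 153611*(103111681/432))*450791 = (180877 + 15839088430091/432)*450791 = (15839166568955/432)*450791 = 7140153736785793405/432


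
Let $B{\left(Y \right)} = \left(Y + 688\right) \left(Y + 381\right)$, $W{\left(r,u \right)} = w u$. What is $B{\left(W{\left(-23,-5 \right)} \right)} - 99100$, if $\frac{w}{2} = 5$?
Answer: $112078$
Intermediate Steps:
$w = 10$ ($w = 2 \cdot 5 = 10$)
$W{\left(r,u \right)} = 10 u$
$B{\left(Y \right)} = \left(381 + Y\right) \left(688 + Y\right)$ ($B{\left(Y \right)} = \left(688 + Y\right) \left(381 + Y\right) = \left(381 + Y\right) \left(688 + Y\right)$)
$B{\left(W{\left(-23,-5 \right)} \right)} - 99100 = \left(262128 + \left(10 \left(-5\right)\right)^{2} + 1069 \cdot 10 \left(-5\right)\right) - 99100 = \left(262128 + \left(-50\right)^{2} + 1069 \left(-50\right)\right) - 99100 = \left(262128 + 2500 - 53450\right) - 99100 = 211178 - 99100 = 112078$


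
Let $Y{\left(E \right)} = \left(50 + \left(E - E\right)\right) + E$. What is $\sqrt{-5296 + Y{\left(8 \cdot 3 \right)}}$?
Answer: $i \sqrt{5222} \approx 72.263 i$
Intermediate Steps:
$Y{\left(E \right)} = 50 + E$ ($Y{\left(E \right)} = \left(50 + 0\right) + E = 50 + E$)
$\sqrt{-5296 + Y{\left(8 \cdot 3 \right)}} = \sqrt{-5296 + \left(50 + 8 \cdot 3\right)} = \sqrt{-5296 + \left(50 + 24\right)} = \sqrt{-5296 + 74} = \sqrt{-5222} = i \sqrt{5222}$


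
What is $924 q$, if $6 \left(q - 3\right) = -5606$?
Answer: $-860552$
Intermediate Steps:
$q = - \frac{2794}{3}$ ($q = 3 + \frac{1}{6} \left(-5606\right) = 3 - \frac{2803}{3} = - \frac{2794}{3} \approx -931.33$)
$924 q = 924 \left(- \frac{2794}{3}\right) = -860552$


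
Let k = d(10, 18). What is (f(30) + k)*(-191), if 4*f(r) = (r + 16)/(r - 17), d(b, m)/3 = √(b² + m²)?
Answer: -4393/26 - 1146*√106 ≈ -11968.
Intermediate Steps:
d(b, m) = 3*√(b² + m²)
k = 6*√106 (k = 3*√(10² + 18²) = 3*√(100 + 324) = 3*√424 = 3*(2*√106) = 6*√106 ≈ 61.774)
f(r) = (16 + r)/(4*(-17 + r)) (f(r) = ((r + 16)/(r - 17))/4 = ((16 + r)/(-17 + r))/4 = (16 + r)/(4*(-17 + r)))
(f(30) + k)*(-191) = ((16 + 30)/(4*(-17 + 30)) + 6*√106)*(-191) = ((¼)*46/13 + 6*√106)*(-191) = ((¼)*(1/13)*46 + 6*√106)*(-191) = (23/26 + 6*√106)*(-191) = -4393/26 - 1146*√106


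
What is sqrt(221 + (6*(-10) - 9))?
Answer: 2*sqrt(38) ≈ 12.329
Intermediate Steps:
sqrt(221 + (6*(-10) - 9)) = sqrt(221 + (-60 - 9)) = sqrt(221 - 69) = sqrt(152) = 2*sqrt(38)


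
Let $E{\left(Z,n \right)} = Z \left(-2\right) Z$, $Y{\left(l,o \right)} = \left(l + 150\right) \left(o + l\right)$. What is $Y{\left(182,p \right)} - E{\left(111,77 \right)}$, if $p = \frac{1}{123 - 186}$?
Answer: $\frac{5358826}{63} \approx 85061.0$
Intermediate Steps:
$p = - \frac{1}{63}$ ($p = \frac{1}{-63} = - \frac{1}{63} \approx -0.015873$)
$Y{\left(l,o \right)} = \left(150 + l\right) \left(l + o\right)$
$E{\left(Z,n \right)} = - 2 Z^{2}$ ($E{\left(Z,n \right)} = - 2 Z Z = - 2 Z^{2}$)
$Y{\left(182,p \right)} - E{\left(111,77 \right)} = \left(182^{2} + 150 \cdot 182 + 150 \left(- \frac{1}{63}\right) + 182 \left(- \frac{1}{63}\right)\right) - - 2 \cdot 111^{2} = \left(33124 + 27300 - \frac{50}{21} - \frac{26}{9}\right) - \left(-2\right) 12321 = \frac{3806380}{63} - -24642 = \frac{3806380}{63} + 24642 = \frac{5358826}{63}$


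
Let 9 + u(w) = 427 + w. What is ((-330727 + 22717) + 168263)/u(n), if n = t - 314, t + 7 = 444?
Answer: -139747/541 ≈ -258.31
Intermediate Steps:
t = 437 (t = -7 + 444 = 437)
n = 123 (n = 437 - 314 = 123)
u(w) = 418 + w (u(w) = -9 + (427 + w) = 418 + w)
((-330727 + 22717) + 168263)/u(n) = ((-330727 + 22717) + 168263)/(418 + 123) = (-308010 + 168263)/541 = -139747*1/541 = -139747/541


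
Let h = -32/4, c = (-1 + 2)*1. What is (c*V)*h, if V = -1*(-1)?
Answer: -8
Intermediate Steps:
V = 1
c = 1 (c = 1*1 = 1)
h = -8 (h = -32*1/4 = -8)
(c*V)*h = (1*1)*(-8) = 1*(-8) = -8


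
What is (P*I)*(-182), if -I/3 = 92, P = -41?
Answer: -2059512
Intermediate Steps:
I = -276 (I = -3*92 = -276)
(P*I)*(-182) = -41*(-276)*(-182) = 11316*(-182) = -2059512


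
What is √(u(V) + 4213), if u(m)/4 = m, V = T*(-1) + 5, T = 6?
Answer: √4209 ≈ 64.877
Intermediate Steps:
V = -1 (V = 6*(-1) + 5 = -6 + 5 = -1)
u(m) = 4*m
√(u(V) + 4213) = √(4*(-1) + 4213) = √(-4 + 4213) = √4209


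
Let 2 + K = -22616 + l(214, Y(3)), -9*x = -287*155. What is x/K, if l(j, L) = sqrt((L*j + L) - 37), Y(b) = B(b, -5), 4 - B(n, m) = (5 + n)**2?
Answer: -1006161730/4604281749 - 44485*I*sqrt(12937)/4604281749 ≈ -0.21853 - 0.0010989*I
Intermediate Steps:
B(n, m) = 4 - (5 + n)**2
Y(b) = 4 - (5 + b)**2
l(j, L) = sqrt(-37 + L + L*j) (l(j, L) = sqrt((L + L*j) - 37) = sqrt(-37 + L + L*j))
x = 44485/9 (x = -(-287)*155/9 = -1/9*(-44485) = 44485/9 ≈ 4942.8)
K = -22618 + I*sqrt(12937) (K = -2 + (-22616 + sqrt(-37 + (4 - (5 + 3)**2) + (4 - (5 + 3)**2)*214)) = -2 + (-22616 + sqrt(-37 + (4 - 1*8**2) + (4 - 1*8**2)*214)) = -2 + (-22616 + sqrt(-37 + (4 - 1*64) + (4 - 1*64)*214)) = -2 + (-22616 + sqrt(-37 + (4 - 64) + (4 - 64)*214)) = -2 + (-22616 + sqrt(-37 - 60 - 60*214)) = -2 + (-22616 + sqrt(-37 - 60 - 12840)) = -2 + (-22616 + sqrt(-12937)) = -2 + (-22616 + I*sqrt(12937)) = -22618 + I*sqrt(12937) ≈ -22618.0 + 113.74*I)
x/K = 44485/(9*(-22618 + I*sqrt(12937)))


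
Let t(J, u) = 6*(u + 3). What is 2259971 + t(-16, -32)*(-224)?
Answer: 2298947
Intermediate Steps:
t(J, u) = 18 + 6*u (t(J, u) = 6*(3 + u) = 18 + 6*u)
2259971 + t(-16, -32)*(-224) = 2259971 + (18 + 6*(-32))*(-224) = 2259971 + (18 - 192)*(-224) = 2259971 - 174*(-224) = 2259971 + 38976 = 2298947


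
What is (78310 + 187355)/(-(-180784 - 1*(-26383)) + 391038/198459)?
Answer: 17574536745/10214219699 ≈ 1.7206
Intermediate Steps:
(78310 + 187355)/(-(-180784 - 1*(-26383)) + 391038/198459) = 265665/(-(-180784 + 26383) + 391038*(1/198459)) = 265665/(-1*(-154401) + 130346/66153) = 265665/(154401 + 130346/66153) = 265665/(10214219699/66153) = 265665*(66153/10214219699) = 17574536745/10214219699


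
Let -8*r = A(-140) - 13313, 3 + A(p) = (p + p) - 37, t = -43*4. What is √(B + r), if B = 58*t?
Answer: 5*I*√5294/4 ≈ 90.95*I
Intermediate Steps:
t = -172
A(p) = -40 + 2*p (A(p) = -3 + ((p + p) - 37) = -3 + (2*p - 37) = -3 + (-37 + 2*p) = -40 + 2*p)
r = 13633/8 (r = -((-40 + 2*(-140)) - 13313)/8 = -((-40 - 280) - 13313)/8 = -(-320 - 13313)/8 = -⅛*(-13633) = 13633/8 ≈ 1704.1)
B = -9976 (B = 58*(-172) = -9976)
√(B + r) = √(-9976 + 13633/8) = √(-66175/8) = 5*I*√5294/4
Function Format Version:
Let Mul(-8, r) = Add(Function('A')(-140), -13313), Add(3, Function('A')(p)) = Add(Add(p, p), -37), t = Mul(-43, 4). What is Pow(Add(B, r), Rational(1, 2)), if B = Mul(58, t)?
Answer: Mul(Rational(5, 4), I, Pow(5294, Rational(1, 2))) ≈ Mul(90.950, I)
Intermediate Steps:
t = -172
Function('A')(p) = Add(-40, Mul(2, p)) (Function('A')(p) = Add(-3, Add(Add(p, p), -37)) = Add(-3, Add(Mul(2, p), -37)) = Add(-3, Add(-37, Mul(2, p))) = Add(-40, Mul(2, p)))
r = Rational(13633, 8) (r = Mul(Rational(-1, 8), Add(Add(-40, Mul(2, -140)), -13313)) = Mul(Rational(-1, 8), Add(Add(-40, -280), -13313)) = Mul(Rational(-1, 8), Add(-320, -13313)) = Mul(Rational(-1, 8), -13633) = Rational(13633, 8) ≈ 1704.1)
B = -9976 (B = Mul(58, -172) = -9976)
Pow(Add(B, r), Rational(1, 2)) = Pow(Add(-9976, Rational(13633, 8)), Rational(1, 2)) = Pow(Rational(-66175, 8), Rational(1, 2)) = Mul(Rational(5, 4), I, Pow(5294, Rational(1, 2)))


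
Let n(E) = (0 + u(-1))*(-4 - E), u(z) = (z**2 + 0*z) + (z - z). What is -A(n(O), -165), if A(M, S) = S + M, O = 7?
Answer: 176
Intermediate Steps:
u(z) = z**2 (u(z) = (z**2 + 0) + 0 = z**2 + 0 = z**2)
n(E) = -4 - E (n(E) = (0 + (-1)**2)*(-4 - E) = (0 + 1)*(-4 - E) = 1*(-4 - E) = -4 - E)
A(M, S) = M + S
-A(n(O), -165) = -((-4 - 1*7) - 165) = -((-4 - 7) - 165) = -(-11 - 165) = -1*(-176) = 176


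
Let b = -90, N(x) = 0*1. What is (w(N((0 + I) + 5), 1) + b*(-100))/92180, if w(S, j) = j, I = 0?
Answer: 9001/92180 ≈ 0.097646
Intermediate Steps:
N(x) = 0
(w(N((0 + I) + 5), 1) + b*(-100))/92180 = (1 - 90*(-100))/92180 = (1 + 9000)*(1/92180) = 9001*(1/92180) = 9001/92180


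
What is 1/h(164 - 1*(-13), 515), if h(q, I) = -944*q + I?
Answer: -1/166573 ≈ -6.0034e-6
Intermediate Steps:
h(q, I) = I - 944*q
1/h(164 - 1*(-13), 515) = 1/(515 - 944*(164 - 1*(-13))) = 1/(515 - 944*(164 + 13)) = 1/(515 - 944*177) = 1/(515 - 167088) = 1/(-166573) = -1/166573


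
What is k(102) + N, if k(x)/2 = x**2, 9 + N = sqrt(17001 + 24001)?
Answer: 20799 + sqrt(41002) ≈ 21002.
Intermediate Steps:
N = -9 + sqrt(41002) (N = -9 + sqrt(17001 + 24001) = -9 + sqrt(41002) ≈ 193.49)
k(x) = 2*x**2
k(102) + N = 2*102**2 + (-9 + sqrt(41002)) = 2*10404 + (-9 + sqrt(41002)) = 20808 + (-9 + sqrt(41002)) = 20799 + sqrt(41002)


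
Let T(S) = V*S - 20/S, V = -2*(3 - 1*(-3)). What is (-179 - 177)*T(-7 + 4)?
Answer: -45568/3 ≈ -15189.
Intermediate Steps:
V = -12 (V = -2*(3 + 3) = -2*6 = -12)
T(S) = -20/S - 12*S (T(S) = -12*S - 20/S = -20/S - 12*S)
(-179 - 177)*T(-7 + 4) = (-179 - 177)*(-20/(-7 + 4) - 12*(-7 + 4)) = -356*(-20/(-3) - 12*(-3)) = -356*(-20*(-⅓) + 36) = -356*(20/3 + 36) = -356*128/3 = -45568/3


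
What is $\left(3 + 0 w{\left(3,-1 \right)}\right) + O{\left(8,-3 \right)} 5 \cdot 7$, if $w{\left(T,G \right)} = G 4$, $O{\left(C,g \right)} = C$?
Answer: $283$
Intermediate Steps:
$w{\left(T,G \right)} = 4 G$
$\left(3 + 0 w{\left(3,-1 \right)}\right) + O{\left(8,-3 \right)} 5 \cdot 7 = \left(3 + 0 \cdot 4 \left(-1\right)\right) + 8 \cdot 5 \cdot 7 = \left(3 + 0 \left(-4\right)\right) + 8 \cdot 35 = \left(3 + 0\right) + 280 = 3 + 280 = 283$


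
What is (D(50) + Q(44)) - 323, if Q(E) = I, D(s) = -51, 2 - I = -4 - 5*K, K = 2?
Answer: -358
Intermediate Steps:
I = 16 (I = 2 - (-4 - 5*2) = 2 - (-4 - 10) = 2 - 1*(-14) = 2 + 14 = 16)
Q(E) = 16
(D(50) + Q(44)) - 323 = (-51 + 16) - 323 = -35 - 323 = -358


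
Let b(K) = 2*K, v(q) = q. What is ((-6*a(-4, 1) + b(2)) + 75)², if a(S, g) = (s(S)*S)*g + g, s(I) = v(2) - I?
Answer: 47089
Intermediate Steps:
s(I) = 2 - I
a(S, g) = g + S*g*(2 - S) (a(S, g) = ((2 - S)*S)*g + g = (S*(2 - S))*g + g = S*g*(2 - S) + g = g + S*g*(2 - S))
((-6*a(-4, 1) + b(2)) + 75)² = ((-(-6)*(-1 - 4*(-2 - 4)) + 2*2) + 75)² = ((-(-6)*(-1 - 4*(-6)) + 4) + 75)² = ((-(-6)*(-1 + 24) + 4) + 75)² = ((-(-6)*23 + 4) + 75)² = ((-6*(-23) + 4) + 75)² = ((138 + 4) + 75)² = (142 + 75)² = 217² = 47089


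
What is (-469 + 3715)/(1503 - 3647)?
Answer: -1623/1072 ≈ -1.5140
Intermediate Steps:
(-469 + 3715)/(1503 - 3647) = 3246/(-2144) = 3246*(-1/2144) = -1623/1072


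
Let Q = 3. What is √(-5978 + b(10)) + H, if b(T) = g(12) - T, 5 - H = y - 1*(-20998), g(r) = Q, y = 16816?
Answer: -37809 + 3*I*√665 ≈ -37809.0 + 77.363*I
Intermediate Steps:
g(r) = 3
H = -37809 (H = 5 - (16816 - 1*(-20998)) = 5 - (16816 + 20998) = 5 - 1*37814 = 5 - 37814 = -37809)
b(T) = 3 - T
√(-5978 + b(10)) + H = √(-5978 + (3 - 1*10)) - 37809 = √(-5978 + (3 - 10)) - 37809 = √(-5978 - 7) - 37809 = √(-5985) - 37809 = 3*I*√665 - 37809 = -37809 + 3*I*√665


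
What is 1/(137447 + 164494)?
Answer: 1/301941 ≈ 3.3119e-6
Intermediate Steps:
1/(137447 + 164494) = 1/301941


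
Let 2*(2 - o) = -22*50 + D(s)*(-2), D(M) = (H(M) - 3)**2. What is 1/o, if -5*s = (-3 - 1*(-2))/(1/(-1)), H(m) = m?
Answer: 25/14056 ≈ 0.0017786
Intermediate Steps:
s = -1/5 (s = -(-3 - 1*(-2))/(5*(1/(-1))) = -(-3 + 2)/(5*(-1)) = -(-1)*(-1)/5 = -1/5*1 = -1/5 ≈ -0.20000)
D(M) = (-3 + M)**2 (D(M) = (M - 3)**2 = (-3 + M)**2)
o = 14056/25 (o = 2 - (-22*50 + (-3 - 1/5)**2*(-2))/2 = 2 - (-1100 + (-16/5)**2*(-2))/2 = 2 - (-1100 + (256/25)*(-2))/2 = 2 - (-1100 - 512/25)/2 = 2 - 1/2*(-28012/25) = 2 + 14006/25 = 14056/25 ≈ 562.24)
1/o = 1/(14056/25) = 25/14056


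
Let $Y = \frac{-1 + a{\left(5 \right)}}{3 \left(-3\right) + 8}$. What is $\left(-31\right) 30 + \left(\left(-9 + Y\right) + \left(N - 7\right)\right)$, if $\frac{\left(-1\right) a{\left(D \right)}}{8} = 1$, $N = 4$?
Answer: $-933$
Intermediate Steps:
$a{\left(D \right)} = -8$ ($a{\left(D \right)} = \left(-8\right) 1 = -8$)
$Y = 9$ ($Y = \frac{-1 - 8}{3 \left(-3\right) + 8} = - \frac{9}{-9 + 8} = - \frac{9}{-1} = \left(-9\right) \left(-1\right) = 9$)
$\left(-31\right) 30 + \left(\left(-9 + Y\right) + \left(N - 7\right)\right) = \left(-31\right) 30 + \left(\left(-9 + 9\right) + \left(4 - 7\right)\right) = -930 + \left(0 - 3\right) = -930 - 3 = -933$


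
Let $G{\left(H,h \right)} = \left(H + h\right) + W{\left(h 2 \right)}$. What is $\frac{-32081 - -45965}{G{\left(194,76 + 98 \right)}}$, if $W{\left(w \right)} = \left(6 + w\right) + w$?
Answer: $\frac{6942}{535} \approx 12.976$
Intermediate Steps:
$W{\left(w \right)} = 6 + 2 w$
$G{\left(H,h \right)} = 6 + H + 5 h$ ($G{\left(H,h \right)} = \left(H + h\right) + \left(6 + 2 h 2\right) = \left(H + h\right) + \left(6 + 2 \cdot 2 h\right) = \left(H + h\right) + \left(6 + 4 h\right) = 6 + H + 5 h$)
$\frac{-32081 - -45965}{G{\left(194,76 + 98 \right)}} = \frac{-32081 - -45965}{6 + 194 + 5 \left(76 + 98\right)} = \frac{-32081 + 45965}{6 + 194 + 5 \cdot 174} = \frac{13884}{6 + 194 + 870} = \frac{13884}{1070} = 13884 \cdot \frac{1}{1070} = \frac{6942}{535}$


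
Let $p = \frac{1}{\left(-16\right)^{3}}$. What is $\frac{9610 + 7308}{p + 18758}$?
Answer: $\frac{6299648}{6984797} \approx 0.90191$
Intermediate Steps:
$p = - \frac{1}{4096}$ ($p = \frac{1}{-4096} = - \frac{1}{4096} \approx -0.00024414$)
$\frac{9610 + 7308}{p + 18758} = \frac{9610 + 7308}{- \frac{1}{4096} + 18758} = \frac{16918}{\frac{76832767}{4096}} = 16918 \cdot \frac{4096}{76832767} = \frac{6299648}{6984797}$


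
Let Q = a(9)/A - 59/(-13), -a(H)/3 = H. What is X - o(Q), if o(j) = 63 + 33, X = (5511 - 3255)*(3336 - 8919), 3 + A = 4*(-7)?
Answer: -12595344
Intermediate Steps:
A = -31 (A = -3 + 4*(-7) = -3 - 28 = -31)
a(H) = -3*H
Q = 2180/403 (Q = -3*9/(-31) - 59/(-13) = -27*(-1/31) - 59*(-1/13) = 27/31 + 59/13 = 2180/403 ≈ 5.4094)
X = -12595248 (X = 2256*(-5583) = -12595248)
o(j) = 96
X - o(Q) = -12595248 - 1*96 = -12595248 - 96 = -12595344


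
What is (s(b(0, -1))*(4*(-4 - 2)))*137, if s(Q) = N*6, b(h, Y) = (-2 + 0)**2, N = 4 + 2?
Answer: -118368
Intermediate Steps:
N = 6
b(h, Y) = 4 (b(h, Y) = (-2)**2 = 4)
s(Q) = 36 (s(Q) = 6*6 = 36)
(s(b(0, -1))*(4*(-4 - 2)))*137 = (36*(4*(-4 - 2)))*137 = (36*(4*(-6)))*137 = (36*(-24))*137 = -864*137 = -118368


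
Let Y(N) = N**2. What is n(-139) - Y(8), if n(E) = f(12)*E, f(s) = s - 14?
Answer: 214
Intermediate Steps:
f(s) = -14 + s
n(E) = -2*E (n(E) = (-14 + 12)*E = -2*E)
n(-139) - Y(8) = -2*(-139) - 1*8**2 = 278 - 1*64 = 278 - 64 = 214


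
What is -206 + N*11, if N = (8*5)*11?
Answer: 4634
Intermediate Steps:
N = 440 (N = 40*11 = 440)
-206 + N*11 = -206 + 440*11 = -206 + 4840 = 4634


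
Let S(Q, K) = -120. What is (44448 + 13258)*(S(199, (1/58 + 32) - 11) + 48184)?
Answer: 2773581184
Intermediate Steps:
(44448 + 13258)*(S(199, (1/58 + 32) - 11) + 48184) = (44448 + 13258)*(-120 + 48184) = 57706*48064 = 2773581184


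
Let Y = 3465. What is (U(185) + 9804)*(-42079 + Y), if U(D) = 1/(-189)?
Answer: -71550004370/189 ≈ -3.7857e+8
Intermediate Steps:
U(D) = -1/189
(U(185) + 9804)*(-42079 + Y) = (-1/189 + 9804)*(-42079 + 3465) = (1852955/189)*(-38614) = -71550004370/189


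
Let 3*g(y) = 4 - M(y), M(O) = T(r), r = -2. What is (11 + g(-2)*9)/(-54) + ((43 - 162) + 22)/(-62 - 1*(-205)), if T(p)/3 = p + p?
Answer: -13675/7722 ≈ -1.7709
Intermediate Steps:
T(p) = 6*p (T(p) = 3*(p + p) = 3*(2*p) = 6*p)
M(O) = -12 (M(O) = 6*(-2) = -12)
g(y) = 16/3 (g(y) = (4 - 1*(-12))/3 = (4 + 12)/3 = (⅓)*16 = 16/3)
(11 + g(-2)*9)/(-54) + ((43 - 162) + 22)/(-62 - 1*(-205)) = (11 + (16/3)*9)/(-54) + ((43 - 162) + 22)/(-62 - 1*(-205)) = (11 + 48)*(-1/54) + (-119 + 22)/(-62 + 205) = 59*(-1/54) - 97/143 = -59/54 - 97*1/143 = -59/54 - 97/143 = -13675/7722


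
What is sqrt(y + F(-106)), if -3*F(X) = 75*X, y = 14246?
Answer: 16*sqrt(66) ≈ 129.98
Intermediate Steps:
F(X) = -25*X
sqrt(y + F(-106)) = sqrt(14246 - 25*(-106)) = sqrt(14246 + 2650) = sqrt(16896) = 16*sqrt(66)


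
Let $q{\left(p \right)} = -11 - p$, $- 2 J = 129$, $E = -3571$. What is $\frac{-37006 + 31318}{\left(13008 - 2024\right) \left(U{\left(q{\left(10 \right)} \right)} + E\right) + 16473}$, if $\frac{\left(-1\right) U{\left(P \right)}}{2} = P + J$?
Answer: $\frac{5688}{37329127} \approx 0.00015237$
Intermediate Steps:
$J = - \frac{129}{2}$ ($J = \left(- \frac{1}{2}\right) 129 = - \frac{129}{2} \approx -64.5$)
$U{\left(P \right)} = 129 - 2 P$ ($U{\left(P \right)} = - 2 \left(P - \frac{129}{2}\right) = - 2 \left(- \frac{129}{2} + P\right) = 129 - 2 P$)
$\frac{-37006 + 31318}{\left(13008 - 2024\right) \left(U{\left(q{\left(10 \right)} \right)} + E\right) + 16473} = \frac{-37006 + 31318}{\left(13008 - 2024\right) \left(\left(129 - 2 \left(-11 - 10\right)\right) - 3571\right) + 16473} = - \frac{5688}{10984 \left(\left(129 - 2 \left(-11 - 10\right)\right) - 3571\right) + 16473} = - \frac{5688}{10984 \left(\left(129 - -42\right) - 3571\right) + 16473} = - \frac{5688}{10984 \left(\left(129 + 42\right) - 3571\right) + 16473} = - \frac{5688}{10984 \left(171 - 3571\right) + 16473} = - \frac{5688}{10984 \left(-3400\right) + 16473} = - \frac{5688}{-37345600 + 16473} = - \frac{5688}{-37329127} = \left(-5688\right) \left(- \frac{1}{37329127}\right) = \frac{5688}{37329127}$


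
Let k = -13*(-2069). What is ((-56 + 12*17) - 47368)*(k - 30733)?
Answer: 181135920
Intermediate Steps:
k = 26897
((-56 + 12*17) - 47368)*(k - 30733) = ((-56 + 12*17) - 47368)*(26897 - 30733) = ((-56 + 204) - 47368)*(-3836) = (148 - 47368)*(-3836) = -47220*(-3836) = 181135920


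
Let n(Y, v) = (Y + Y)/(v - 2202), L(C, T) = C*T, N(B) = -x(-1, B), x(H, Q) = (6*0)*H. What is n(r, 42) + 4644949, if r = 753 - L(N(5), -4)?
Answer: 1672181389/360 ≈ 4.6449e+6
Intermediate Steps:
x(H, Q) = 0 (x(H, Q) = 0*H = 0)
N(B) = 0 (N(B) = -1*0 = 0)
r = 753 (r = 753 - 0*(-4) = 753 - 1*0 = 753 + 0 = 753)
n(Y, v) = 2*Y/(-2202 + v) (n(Y, v) = (2*Y)/(-2202 + v) = 2*Y/(-2202 + v))
n(r, 42) + 4644949 = 2*753/(-2202 + 42) + 4644949 = 2*753/(-2160) + 4644949 = 2*753*(-1/2160) + 4644949 = -251/360 + 4644949 = 1672181389/360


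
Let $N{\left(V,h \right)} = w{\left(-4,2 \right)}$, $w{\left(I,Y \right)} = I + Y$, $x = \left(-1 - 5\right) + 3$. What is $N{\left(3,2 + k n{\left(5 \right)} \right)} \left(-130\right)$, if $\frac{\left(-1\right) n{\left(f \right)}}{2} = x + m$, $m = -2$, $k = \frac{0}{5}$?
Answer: $260$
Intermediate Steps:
$k = 0$ ($k = 0 \cdot \frac{1}{5} = 0$)
$x = -3$ ($x = -6 + 3 = -3$)
$n{\left(f \right)} = 10$ ($n{\left(f \right)} = - 2 \left(-3 - 2\right) = \left(-2\right) \left(-5\right) = 10$)
$N{\left(V,h \right)} = -2$ ($N{\left(V,h \right)} = -4 + 2 = -2$)
$N{\left(3,2 + k n{\left(5 \right)} \right)} \left(-130\right) = \left(-2\right) \left(-130\right) = 260$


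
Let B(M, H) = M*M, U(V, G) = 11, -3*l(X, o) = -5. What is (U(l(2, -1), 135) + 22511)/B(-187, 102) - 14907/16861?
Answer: -141539441/589612309 ≈ -0.24006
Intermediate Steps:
l(X, o) = 5/3 (l(X, o) = -⅓*(-5) = 5/3)
B(M, H) = M²
(U(l(2, -1), 135) + 22511)/B(-187, 102) - 14907/16861 = (11 + 22511)/((-187)²) - 14907/16861 = 22522/34969 - 14907*1/16861 = 22522*(1/34969) - 14907/16861 = 22522/34969 - 14907/16861 = -141539441/589612309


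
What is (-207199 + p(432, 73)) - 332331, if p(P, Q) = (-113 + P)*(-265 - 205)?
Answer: -689460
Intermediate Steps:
p(P, Q) = 53110 - 470*P (p(P, Q) = (-113 + P)*(-470) = 53110 - 470*P)
(-207199 + p(432, 73)) - 332331 = (-207199 + (53110 - 470*432)) - 332331 = (-207199 + (53110 - 203040)) - 332331 = (-207199 - 149930) - 332331 = -357129 - 332331 = -689460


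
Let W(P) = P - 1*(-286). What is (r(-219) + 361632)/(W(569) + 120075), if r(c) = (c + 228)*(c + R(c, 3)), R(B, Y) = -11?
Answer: 59927/20155 ≈ 2.9733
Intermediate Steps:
W(P) = 286 + P (W(P) = P + 286 = 286 + P)
r(c) = (-11 + c)*(228 + c) (r(c) = (c + 228)*(c - 11) = (228 + c)*(-11 + c) = (-11 + c)*(228 + c))
(r(-219) + 361632)/(W(569) + 120075) = ((-2508 + (-219)² + 217*(-219)) + 361632)/((286 + 569) + 120075) = ((-2508 + 47961 - 47523) + 361632)/(855 + 120075) = (-2070 + 361632)/120930 = 359562*(1/120930) = 59927/20155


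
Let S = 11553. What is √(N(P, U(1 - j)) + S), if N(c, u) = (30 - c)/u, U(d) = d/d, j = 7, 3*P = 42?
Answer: √11569 ≈ 107.56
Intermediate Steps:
P = 14 (P = (⅓)*42 = 14)
U(d) = 1
N(c, u) = (30 - c)/u
√(N(P, U(1 - j)) + S) = √((30 - 1*14)/1 + 11553) = √(1*(30 - 14) + 11553) = √(1*16 + 11553) = √(16 + 11553) = √11569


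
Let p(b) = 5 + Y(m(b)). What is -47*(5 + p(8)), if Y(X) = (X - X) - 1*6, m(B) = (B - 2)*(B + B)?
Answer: -188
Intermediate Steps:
m(B) = 2*B*(-2 + B) (m(B) = (-2 + B)*(2*B) = 2*B*(-2 + B))
Y(X) = -6 (Y(X) = 0 - 6 = -6)
p(b) = -1 (p(b) = 5 - 6 = -1)
-47*(5 + p(8)) = -47*(5 - 1) = -47*4 = -188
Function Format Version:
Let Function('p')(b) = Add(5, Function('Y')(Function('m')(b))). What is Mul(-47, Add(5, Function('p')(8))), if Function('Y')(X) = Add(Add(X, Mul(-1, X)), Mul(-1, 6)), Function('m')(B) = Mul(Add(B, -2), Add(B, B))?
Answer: -188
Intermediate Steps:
Function('m')(B) = Mul(2, B, Add(-2, B)) (Function('m')(B) = Mul(Add(-2, B), Mul(2, B)) = Mul(2, B, Add(-2, B)))
Function('Y')(X) = -6 (Function('Y')(X) = Add(0, -6) = -6)
Function('p')(b) = -1 (Function('p')(b) = Add(5, -6) = -1)
Mul(-47, Add(5, Function('p')(8))) = Mul(-47, Add(5, -1)) = Mul(-47, 4) = -188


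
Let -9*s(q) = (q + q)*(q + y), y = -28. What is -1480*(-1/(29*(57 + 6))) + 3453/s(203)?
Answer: 238307/639450 ≈ 0.37267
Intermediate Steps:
s(q) = -2*q*(-28 + q)/9 (s(q) = -(q + q)*(q - 28)/9 = -2*q*(-28 + q)/9)
-1480*(-1/(29*(57 + 6))) + 3453/s(203) = -1480*(-1/(29*(57 + 6))) + 3453/(((2/9)*203*(28 - 1*203))) = -1480/((-29*63)) + 3453/(((2/9)*203*(28 - 203))) = -1480/(-1827) + 3453/(((2/9)*203*(-175))) = -1480*(-1/1827) + 3453/(-71050/9) = 1480/1827 + 3453*(-9/71050) = 1480/1827 - 31077/71050 = 238307/639450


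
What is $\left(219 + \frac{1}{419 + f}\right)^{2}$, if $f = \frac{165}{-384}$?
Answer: $\frac{137674811047081}{2870494929} \approx 47962.0$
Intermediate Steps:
$f = - \frac{55}{128}$ ($f = 165 \left(- \frac{1}{384}\right) = - \frac{55}{128} \approx -0.42969$)
$\left(219 + \frac{1}{419 + f}\right)^{2} = \left(219 + \frac{1}{419 - \frac{55}{128}}\right)^{2} = \left(219 + \frac{1}{\frac{53577}{128}}\right)^{2} = \left(219 + \frac{128}{53577}\right)^{2} = \left(\frac{11733491}{53577}\right)^{2} = \frac{137674811047081}{2870494929}$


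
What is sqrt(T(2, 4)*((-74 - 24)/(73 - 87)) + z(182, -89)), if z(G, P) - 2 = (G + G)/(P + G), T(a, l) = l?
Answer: sqrt(293322)/93 ≈ 5.8236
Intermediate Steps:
z(G, P) = 2 + 2*G/(G + P) (z(G, P) = 2 + (G + G)/(P + G) = 2 + (2*G)/(G + P) = 2 + 2*G/(G + P))
sqrt(T(2, 4)*((-74 - 24)/(73 - 87)) + z(182, -89)) = sqrt(4*((-74 - 24)/(73 - 87)) + 2*(-89 + 2*182)/(182 - 89)) = sqrt(4*(-98/(-14)) + 2*(-89 + 364)/93) = sqrt(4*(-98*(-1/14)) + 2*(1/93)*275) = sqrt(4*7 + 550/93) = sqrt(28 + 550/93) = sqrt(3154/93) = sqrt(293322)/93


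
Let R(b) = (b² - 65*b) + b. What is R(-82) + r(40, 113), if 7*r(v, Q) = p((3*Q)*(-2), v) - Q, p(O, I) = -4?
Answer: 83687/7 ≈ 11955.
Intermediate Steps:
r(v, Q) = -4/7 - Q/7 (r(v, Q) = (-4 - Q)/7 = -4/7 - Q/7)
R(b) = b² - 64*b
R(-82) + r(40, 113) = -82*(-64 - 82) + (-4/7 - ⅐*113) = -82*(-146) + (-4/7 - 113/7) = 11972 - 117/7 = 83687/7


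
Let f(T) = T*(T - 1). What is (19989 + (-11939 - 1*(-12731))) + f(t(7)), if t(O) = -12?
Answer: 20937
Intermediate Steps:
f(T) = T*(-1 + T)
(19989 + (-11939 - 1*(-12731))) + f(t(7)) = (19989 + (-11939 - 1*(-12731))) - 12*(-1 - 12) = (19989 + (-11939 + 12731)) - 12*(-13) = (19989 + 792) + 156 = 20781 + 156 = 20937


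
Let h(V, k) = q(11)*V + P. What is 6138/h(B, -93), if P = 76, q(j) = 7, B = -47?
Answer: -558/23 ≈ -24.261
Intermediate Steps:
h(V, k) = 76 + 7*V (h(V, k) = 7*V + 76 = 76 + 7*V)
6138/h(B, -93) = 6138/(76 + 7*(-47)) = 6138/(76 - 329) = 6138/(-253) = 6138*(-1/253) = -558/23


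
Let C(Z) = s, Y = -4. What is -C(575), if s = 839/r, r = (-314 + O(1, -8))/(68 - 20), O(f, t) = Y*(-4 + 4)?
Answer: 20136/157 ≈ 128.25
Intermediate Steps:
O(f, t) = 0 (O(f, t) = -4*(-4 + 4) = -4*0 = 0)
r = -157/24 (r = (-314 + 0)/(68 - 20) = -314/48 = -314*1/48 = -157/24 ≈ -6.5417)
s = -20136/157 (s = 839/(-157/24) = 839*(-24/157) = -20136/157 ≈ -128.25)
C(Z) = -20136/157
-C(575) = -1*(-20136/157) = 20136/157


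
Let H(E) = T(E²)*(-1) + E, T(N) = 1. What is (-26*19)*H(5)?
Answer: -1976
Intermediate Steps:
H(E) = -1 + E (H(E) = 1*(-1) + E = -1 + E)
(-26*19)*H(5) = (-26*19)*(-1 + 5) = -494*4 = -1976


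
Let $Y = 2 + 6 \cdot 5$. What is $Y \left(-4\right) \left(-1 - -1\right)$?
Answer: $0$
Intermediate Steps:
$Y = 32$ ($Y = 2 + 30 = 32$)
$Y \left(-4\right) \left(-1 - -1\right) = 32 \left(-4\right) \left(-1 - -1\right) = - 128 \left(-1 + 1\right) = \left(-128\right) 0 = 0$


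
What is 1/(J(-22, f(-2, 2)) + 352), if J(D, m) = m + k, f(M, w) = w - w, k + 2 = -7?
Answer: 1/343 ≈ 0.0029155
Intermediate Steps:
k = -9 (k = -2 - 7 = -9)
f(M, w) = 0
J(D, m) = -9 + m (J(D, m) = m - 9 = -9 + m)
1/(J(-22, f(-2, 2)) + 352) = 1/((-9 + 0) + 352) = 1/(-9 + 352) = 1/343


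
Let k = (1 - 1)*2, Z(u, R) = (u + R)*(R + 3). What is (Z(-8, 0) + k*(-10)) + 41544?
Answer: 41520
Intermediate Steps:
Z(u, R) = (3 + R)*(R + u) (Z(u, R) = (R + u)*(3 + R) = (3 + R)*(R + u))
k = 0 (k = 0*2 = 0)
(Z(-8, 0) + k*(-10)) + 41544 = ((0**2 + 3*0 + 3*(-8) + 0*(-8)) + 0*(-10)) + 41544 = ((0 + 0 - 24 + 0) + 0) + 41544 = (-24 + 0) + 41544 = -24 + 41544 = 41520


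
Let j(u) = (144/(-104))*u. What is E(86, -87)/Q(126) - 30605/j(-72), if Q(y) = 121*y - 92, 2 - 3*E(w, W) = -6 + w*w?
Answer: -3016218913/9819792 ≈ -307.16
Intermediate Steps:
j(u) = -18*u/13 (j(u) = (144*(-1/104))*u = -18*u/13)
E(w, W) = 8/3 - w²/3 (E(w, W) = ⅔ - (-6 + w*w)/3 = ⅔ - (-6 + w²)/3 = ⅔ + (2 - w²/3) = 8/3 - w²/3)
Q(y) = -92 + 121*y
E(86, -87)/Q(126) - 30605/j(-72) = (8/3 - ⅓*86²)/(-92 + 121*126) - 30605/((-18/13*(-72))) = (8/3 - ⅓*7396)/(-92 + 15246) - 30605/1296/13 = (8/3 - 7396/3)/15154 - 30605*13/1296 = -7388/3*1/15154 - 397865/1296 = -3694/22731 - 397865/1296 = -3016218913/9819792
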